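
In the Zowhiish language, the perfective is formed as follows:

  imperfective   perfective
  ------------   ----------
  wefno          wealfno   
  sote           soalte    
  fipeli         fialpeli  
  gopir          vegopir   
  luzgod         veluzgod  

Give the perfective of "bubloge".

bualbloge

"bubloge" ends in a vowel. The stems ending in a vowel (wefno → wealfno, sote → soalte, fipeli → fialpeli) insert -al- after the first vowel.
So bubloge → bualbloge.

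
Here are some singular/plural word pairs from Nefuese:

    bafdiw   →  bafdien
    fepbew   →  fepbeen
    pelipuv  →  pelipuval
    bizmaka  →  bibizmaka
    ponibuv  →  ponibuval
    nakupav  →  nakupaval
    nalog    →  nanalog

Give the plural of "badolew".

badoleen

nakupav and bizmaka both have last vowel 'a' yet inflect differently (nakupaval, bibizmaka), so the last vowel is not what conditions the rule; the final letter is.
"badolew" ends in -w. The stems ending in -w (fepbew → fepbeen, bafdiw → bafdien) drop the final letter and add -en.
The other patterns: stems ending in -v add -al; stems ending in -a or -g repeat the first consonant+vowel as a prefix.
So badolew → badoleen.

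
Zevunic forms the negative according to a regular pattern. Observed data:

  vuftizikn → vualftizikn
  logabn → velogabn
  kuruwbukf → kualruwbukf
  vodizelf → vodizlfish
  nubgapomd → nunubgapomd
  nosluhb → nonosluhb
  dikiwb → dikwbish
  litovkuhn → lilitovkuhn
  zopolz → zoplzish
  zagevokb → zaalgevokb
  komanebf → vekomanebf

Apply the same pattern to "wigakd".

wialgakd

logabn and litovkuhn both end in -n yet inflect differently (velogabn, lilitovkuhn), so the final letter is not what conditions the rule; the second-to-last letter is.
"wigakd" has second-to-last letter 'k'. The stems whose second-to-last letter is 'k' (vuftizikn → vualftizikn, zagevokb → zaalgevokb, kuruwbukf → kualruwbukf) insert -al- after the first vowel.
The other patterns: stems whose second-to-last letter is 'b' add the prefix ve-; stems whose second-to-last letter is 'h' or 'm' repeat the first consonant+vowel as a prefix; stems whose second-to-last letter is 'l' or 'w' delete the last vowel and add -ish.
So wigakd → wialgakd.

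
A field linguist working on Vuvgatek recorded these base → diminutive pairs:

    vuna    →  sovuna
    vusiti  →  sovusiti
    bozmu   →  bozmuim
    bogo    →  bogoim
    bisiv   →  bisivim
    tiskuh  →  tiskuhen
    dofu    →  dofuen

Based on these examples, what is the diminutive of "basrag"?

basragim

bozmu and dofu both end in -u yet inflect differently (bozmuim, dofuen), so the final letter is not what conditions the rule; the first letter is.
"basrag" begins with b-. The stems beginning with b- (bozmu → bozmuim, bogo → bogoim, bisiv → bisivim) add -im.
The other patterns: stems beginning with v- add the prefix so-; stems beginning with d- or t- add -en.
So basrag → basragim.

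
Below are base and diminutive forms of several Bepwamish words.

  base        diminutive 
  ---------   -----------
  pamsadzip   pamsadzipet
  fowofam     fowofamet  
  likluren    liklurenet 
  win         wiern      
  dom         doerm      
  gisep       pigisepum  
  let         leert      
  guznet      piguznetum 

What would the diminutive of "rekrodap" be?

rekrodapet

"rekrodap" has 3 vowels. The stems with 3 vowels (fowofam → fowofamet, likluren → liklurenet, pamsadzip → pamsadzipet) add -et.
So rekrodap → rekrodapet.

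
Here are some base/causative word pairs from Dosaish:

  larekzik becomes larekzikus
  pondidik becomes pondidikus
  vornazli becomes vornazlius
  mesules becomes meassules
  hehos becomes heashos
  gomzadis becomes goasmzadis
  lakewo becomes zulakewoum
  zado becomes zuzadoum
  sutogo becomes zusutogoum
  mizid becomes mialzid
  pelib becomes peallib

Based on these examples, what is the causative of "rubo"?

larekzik and gomzadis both have last vowel 'i' yet inflect differently (larekzikus, goasmzadis), so the last vowel is not what conditions the rule; the final letter is.
"rubo" ends in -o. The stems ending in -o (lakewo → zulakewoum, zado → zuzadoum, sutogo → zusutogoum) add zu- … -um around the stem.
So rubo → zuruboum.

zuruboum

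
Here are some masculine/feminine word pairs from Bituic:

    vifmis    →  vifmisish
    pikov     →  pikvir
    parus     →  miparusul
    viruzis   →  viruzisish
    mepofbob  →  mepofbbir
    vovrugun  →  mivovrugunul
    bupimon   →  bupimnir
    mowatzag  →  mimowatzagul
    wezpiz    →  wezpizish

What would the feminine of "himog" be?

himgir

"himog" has last vowel 'o'. The stems whose last vowel is 'o' (mepofbob → mepofbbir, pikov → pikvir, bupimon → bupimnir) delete the last vowel and add -ir.
So himog → himgir.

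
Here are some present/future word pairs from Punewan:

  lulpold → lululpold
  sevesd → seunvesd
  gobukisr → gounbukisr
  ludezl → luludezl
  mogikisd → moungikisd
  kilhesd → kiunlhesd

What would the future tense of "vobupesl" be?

vounbupesl

kilhesd and lulpold both end in -d yet inflect differently (kiunlhesd, lululpold), so the final letter is not what conditions the rule; the second-to-last letter is.
"vobupesl" has second-to-last letter 's'. The stems whose second-to-last letter is 's' (kilhesd → kiunlhesd, mogikisd → moungikisd, gobukisr → gounbukisr) insert -un- after the first vowel.
The other pattern: stems whose second-to-last letter is 'l' or 'z' repeat the first consonant+vowel as a prefix.
So vobupesl → vounbupesl.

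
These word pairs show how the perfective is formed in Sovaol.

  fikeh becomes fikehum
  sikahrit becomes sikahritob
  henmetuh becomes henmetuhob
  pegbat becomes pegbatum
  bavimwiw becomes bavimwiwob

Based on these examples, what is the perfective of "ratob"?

fikeh and henmetuh both end in -h yet inflect differently (fikehum, henmetuhob), so the final letter is not what conditions the rule; the number of vowels is.
"ratob" has 2 vowels. The stems with 2 vowels (fikeh → fikehum, pegbat → pegbatum) add -um.
The other pattern: stems with 3 vowels add -ob.
So ratob → ratobum.

ratobum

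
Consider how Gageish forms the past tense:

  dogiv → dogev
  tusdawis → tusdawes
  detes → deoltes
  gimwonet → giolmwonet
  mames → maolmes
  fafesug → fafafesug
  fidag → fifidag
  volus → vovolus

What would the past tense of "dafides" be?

daolfides

tusdawis and detes both end in -s yet inflect differently (tusdawes, deoltes), so the final letter is not what conditions the rule; the last vowel is.
"dafides" has last vowel 'e'. The stems whose last vowel is 'e' (detes → deoltes, gimwonet → giolmwonet, mames → maolmes) insert -ol- after the first vowel.
The other patterns: stems whose last vowel is 'i' change the last vowel to 'e'; stems whose last vowel is 'a' or 'u' repeat the first consonant+vowel as a prefix.
So dafides → daolfides.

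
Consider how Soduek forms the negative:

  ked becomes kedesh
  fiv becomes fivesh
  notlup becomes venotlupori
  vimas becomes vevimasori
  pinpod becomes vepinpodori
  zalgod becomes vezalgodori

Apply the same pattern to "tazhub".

"tazhub" has 2 vowels. The stems with 2 vowels (pinpod → vepinpodori, vimas → vevimasori, zalgod → vezalgodori) add ve- … -ori around the stem.
So tazhub → vetazhubori.

vetazhubori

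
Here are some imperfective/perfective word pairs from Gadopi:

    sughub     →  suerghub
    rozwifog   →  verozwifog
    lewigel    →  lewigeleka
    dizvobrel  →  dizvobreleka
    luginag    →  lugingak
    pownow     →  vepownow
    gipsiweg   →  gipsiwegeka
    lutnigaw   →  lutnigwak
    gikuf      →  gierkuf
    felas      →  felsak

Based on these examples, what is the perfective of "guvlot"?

veguvlot

gipsiweg and rozwifog both end in -g yet inflect differently (gipsiwegeka, verozwifog), so the final letter is not what conditions the rule; the last vowel is.
"guvlot" has last vowel 'o'. The stems whose last vowel is 'o' (rozwifog → verozwifog, pownow → vepownow) add the prefix ve-.
The other patterns: stems whose last vowel is 'e' add -eka; stems whose last vowel is 'a' delete the last vowel and add -ak; stems whose last vowel is 'u' insert -er- after the first vowel.
So guvlot → veguvlot.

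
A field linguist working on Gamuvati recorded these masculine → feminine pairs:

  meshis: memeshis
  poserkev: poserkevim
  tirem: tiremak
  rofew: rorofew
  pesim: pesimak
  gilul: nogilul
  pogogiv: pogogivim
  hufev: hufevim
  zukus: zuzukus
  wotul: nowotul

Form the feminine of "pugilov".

pugilovim

poserkev and tirem both have last vowel 'e' yet inflect differently (poserkevim, tiremak), so the last vowel is not what conditions the rule; the final letter is.
"pugilov" ends in -v. The stems ending in -v (poserkev → poserkevim, pogogiv → pogogivim, hufev → hufevim) add -im.
The other patterns: stems ending in -m add -ak; stems ending in -l add the prefix no-; stems ending in -s or -w repeat the first consonant+vowel as a prefix.
So pugilov → pugilovim.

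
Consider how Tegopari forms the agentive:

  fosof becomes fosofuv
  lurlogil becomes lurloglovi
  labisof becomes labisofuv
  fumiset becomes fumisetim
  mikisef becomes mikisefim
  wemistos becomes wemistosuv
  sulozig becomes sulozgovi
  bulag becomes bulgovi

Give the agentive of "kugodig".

"kugodig" has last vowel 'i'. The stems whose last vowel is 'i' (sulozig → sulozgovi, lurlogil → lurloglovi) delete the last vowel and add -ovi.
The other patterns: stems whose last vowel is 'e' add -im; stems whose last vowel is 'o' add -uv.
So kugodig → kugodgovi.

kugodgovi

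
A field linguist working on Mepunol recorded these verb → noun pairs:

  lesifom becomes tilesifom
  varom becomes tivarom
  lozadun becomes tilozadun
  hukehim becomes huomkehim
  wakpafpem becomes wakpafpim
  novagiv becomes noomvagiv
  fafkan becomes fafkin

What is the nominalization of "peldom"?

wakpafpem and hukehim both end in -m yet inflect differently (wakpafpim, huomkehim), so the final letter is not what conditions the rule; the last vowel is.
"peldom" has last vowel 'o'. The stems whose last vowel is 'o' (varom → tivarom, lesifom → tilesifom) add the prefix ti-.
The other patterns: stems whose last vowel is 'a' or 'e' change the last vowel to 'i'; stems whose last vowel is 'i' insert -om- after the first vowel.
So peldom → tipeldom.

tipeldom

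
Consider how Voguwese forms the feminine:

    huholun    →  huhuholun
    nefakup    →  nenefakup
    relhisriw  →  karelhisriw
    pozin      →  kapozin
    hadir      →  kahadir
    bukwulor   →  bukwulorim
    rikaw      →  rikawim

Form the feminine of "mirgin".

"mirgin" has last vowel 'i'. The stems whose last vowel is 'i' (relhisriw → karelhisriw, pozin → kapozin, hadir → kahadir) add the prefix ka-.
The other patterns: stems whose last vowel is 'u' repeat the first consonant+vowel as a prefix; stems whose last vowel is 'a' or 'o' add -im.
So mirgin → kamirgin.

kamirgin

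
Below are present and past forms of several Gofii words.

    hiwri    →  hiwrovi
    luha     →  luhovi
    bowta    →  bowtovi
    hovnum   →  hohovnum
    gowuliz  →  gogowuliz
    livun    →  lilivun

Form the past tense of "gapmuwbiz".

hiwri and gowuliz both have last vowel 'i' yet inflect differently (hiwrovi, gogowuliz), so the last vowel is not what conditions the rule; whether the stem ends in a vowel or a consonant is.
"gapmuwbiz" ends in a consonant. The stems ending in a consonant (hovnum → hohovnum, gowuliz → gogowuliz, livun → lilivun) repeat the first consonant+vowel as a prefix.
The other pattern: stems ending in a vowel drop the final letter and add -ovi.
So gapmuwbiz → gagapmuwbiz.

gagapmuwbiz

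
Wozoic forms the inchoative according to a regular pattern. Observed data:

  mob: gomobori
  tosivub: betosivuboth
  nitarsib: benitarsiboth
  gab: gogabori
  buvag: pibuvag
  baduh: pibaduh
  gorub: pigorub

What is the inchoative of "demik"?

pidemik

mob and gorub both end in -b yet inflect differently (gomobori, pigorub), so the final letter is not what conditions the rule; the number of vowels is.
"demik" has 2 vowels. The stems with 2 vowels (baduh → pibaduh, gorub → pigorub, buvag → pibuvag) add the prefix pi-.
The other patterns: stems with 1 vowel add go- … -ori around the stem; stems with 3 vowels add be- … -oth around the stem.
So demik → pidemik.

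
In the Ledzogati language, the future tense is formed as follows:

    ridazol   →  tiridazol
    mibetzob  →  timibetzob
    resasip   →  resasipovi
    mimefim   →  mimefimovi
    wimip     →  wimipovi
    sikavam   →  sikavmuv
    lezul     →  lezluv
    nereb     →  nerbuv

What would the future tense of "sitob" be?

mimefim and sikavam both end in -m yet inflect differently (mimefimovi, sikavmuv), so the final letter is not what conditions the rule; the last vowel is.
"sitob" has last vowel 'o'. The stems whose last vowel is 'o' (ridazol → tiridazol, mibetzob → timibetzob) add the prefix ti-.
The other patterns: stems whose last vowel is 'i' add -ovi; stems whose last vowel is 'a', 'e' or 'u' delete the last vowel and add -uv.
So sitob → tisitob.

tisitob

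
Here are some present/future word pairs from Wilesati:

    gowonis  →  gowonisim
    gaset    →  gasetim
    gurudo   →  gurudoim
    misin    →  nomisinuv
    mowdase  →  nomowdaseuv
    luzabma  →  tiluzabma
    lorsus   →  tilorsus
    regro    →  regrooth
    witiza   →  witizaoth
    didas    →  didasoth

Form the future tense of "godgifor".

gowonis and lorsus both end in -s yet inflect differently (gowonisim, tilorsus), so the final letter is not what conditions the rule; the first letter is.
"godgifor" begins with g-. The stems beginning with g- (gowonis → gowonisim, gaset → gasetim, gurudo → gurudoim) add -im.
So godgifor → godgiforim.

godgiforim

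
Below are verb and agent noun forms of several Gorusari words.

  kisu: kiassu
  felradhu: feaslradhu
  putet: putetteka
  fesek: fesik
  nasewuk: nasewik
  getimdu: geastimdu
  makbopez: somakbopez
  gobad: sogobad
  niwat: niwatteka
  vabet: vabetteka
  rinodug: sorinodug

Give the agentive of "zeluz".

"zeluz" ends in -z. The one such stem in the data (makbopez → somakbopez) adds the prefix so-, so the same rule applies.
So zeluz → sozeluz.

sozeluz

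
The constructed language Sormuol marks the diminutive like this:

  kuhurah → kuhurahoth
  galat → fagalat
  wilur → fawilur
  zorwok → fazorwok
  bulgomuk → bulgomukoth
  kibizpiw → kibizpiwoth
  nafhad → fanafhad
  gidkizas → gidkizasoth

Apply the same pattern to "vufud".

"vufud" has 2 vowels. The stems with 2 vowels (zorwok → fazorwok, nafhad → fanafhad, wilur → fawilur) add the prefix fa-.
The other pattern: stems with 3 vowels add -oth.
So vufud → favufud.

favufud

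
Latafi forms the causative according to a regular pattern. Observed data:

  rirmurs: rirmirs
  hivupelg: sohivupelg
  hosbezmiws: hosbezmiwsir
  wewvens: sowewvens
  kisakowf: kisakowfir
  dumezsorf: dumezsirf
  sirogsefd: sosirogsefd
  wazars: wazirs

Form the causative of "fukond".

sofukond

hosbezmiws and wazars both end in -s yet inflect differently (hosbezmiwsir, wazirs), so the final letter is not what conditions the rule; the second-to-last letter is.
"fukond" has second-to-last letter 'n'. The one such stem in the data (wewvens → sowewvens) adds the prefix so-, so the same rule applies.
So fukond → sofukond.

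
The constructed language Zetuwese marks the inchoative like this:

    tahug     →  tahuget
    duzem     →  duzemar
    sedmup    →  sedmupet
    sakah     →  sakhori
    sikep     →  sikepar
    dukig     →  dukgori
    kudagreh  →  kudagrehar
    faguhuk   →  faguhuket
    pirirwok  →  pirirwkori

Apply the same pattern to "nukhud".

sikep and sedmup both end in -p yet inflect differently (sikepar, sedmupet), so the final letter is not what conditions the rule; the last vowel is.
"nukhud" has last vowel 'u'. The stems whose last vowel is 'u' (tahug → tahuget, faguhuk → faguhuket, sedmup → sedmupet) add -et.
So nukhud → nukhudet.

nukhudet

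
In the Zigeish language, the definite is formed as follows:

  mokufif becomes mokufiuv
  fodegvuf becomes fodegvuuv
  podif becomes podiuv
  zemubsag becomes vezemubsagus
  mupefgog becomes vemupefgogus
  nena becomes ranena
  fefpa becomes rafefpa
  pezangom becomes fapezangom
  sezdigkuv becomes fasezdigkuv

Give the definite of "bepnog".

"bepnog" ends in -g. The stems ending in -g (zemubsag → vezemubsagus, mupefgog → vemupefgogus) add ve- … -us around the stem.
The other patterns: stems ending in -f drop the final letter and add -uv; stems ending in -a add the prefix ra-; stems ending in -m or -v add the prefix fa-.
So bepnog → vebepnogus.

vebepnogus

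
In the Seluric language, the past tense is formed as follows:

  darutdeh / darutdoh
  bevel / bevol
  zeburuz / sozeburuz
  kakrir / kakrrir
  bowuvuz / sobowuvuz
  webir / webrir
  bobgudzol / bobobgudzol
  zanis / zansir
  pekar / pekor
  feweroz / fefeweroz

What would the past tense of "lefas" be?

lefos

"lefas" has last vowel 'a'. The one such stem in the data (pekar → pekor) changes the last vowel to 'o' (as do darutdeh, bevel), so the same rule applies.
The other patterns: stems whose last vowel is 'i' delete the last vowel and add -ir; stems whose last vowel is 'u' add the prefix so-; stems whose last vowel is 'o' repeat the first consonant+vowel as a prefix.
So lefas → lefos.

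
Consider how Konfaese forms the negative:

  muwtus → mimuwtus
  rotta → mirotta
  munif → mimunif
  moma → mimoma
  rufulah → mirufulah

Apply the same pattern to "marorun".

Every pair shown (muwtus → mimuwtus, rotta → mirotta, munif → mimunif, …) follows the same rule: add the prefix mi-.
So marorun → mimarorun.

mimarorun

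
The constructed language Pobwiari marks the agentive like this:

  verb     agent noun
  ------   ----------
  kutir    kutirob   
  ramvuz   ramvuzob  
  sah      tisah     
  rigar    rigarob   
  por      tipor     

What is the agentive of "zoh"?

rigar and por both end in -r yet inflect differently (rigarob, tipor), so the final letter is not what conditions the rule; the number of vowels is.
"zoh" has 1 vowel. The stems with 1 vowel (sah → tisah, por → tipor) add the prefix ti-.
So zoh → tizoh.

tizoh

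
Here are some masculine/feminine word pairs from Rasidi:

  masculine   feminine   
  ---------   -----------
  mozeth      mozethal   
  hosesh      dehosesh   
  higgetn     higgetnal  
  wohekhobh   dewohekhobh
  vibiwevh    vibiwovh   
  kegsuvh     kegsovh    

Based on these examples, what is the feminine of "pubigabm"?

depubigabm

"pubigabm" has second-to-last letter 'b'. The one such stem in the data (wohekhobh → dewohekhobh) adds the prefix de-, so the same rule applies.
The other patterns: stems whose second-to-last letter is 't' add -al; stems whose second-to-last letter is 'v' change the last vowel to 'o'.
So pubigabm → depubigabm.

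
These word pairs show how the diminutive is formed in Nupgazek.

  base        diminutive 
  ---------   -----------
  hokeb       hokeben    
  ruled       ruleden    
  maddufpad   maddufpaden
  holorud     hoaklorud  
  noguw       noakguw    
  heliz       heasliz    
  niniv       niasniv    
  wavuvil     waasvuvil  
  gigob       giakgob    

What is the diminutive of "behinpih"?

beashinpih

ruled and holorud both end in -d yet inflect differently (ruleden, hoaklorud), so the final letter is not what conditions the rule; the last vowel is.
"behinpih" has last vowel 'i'. The stems whose last vowel is 'i' (niniv → niasniv, wavuvil → waasvuvil, heliz → heasliz) insert -as- after the first vowel.
The other patterns: stems whose last vowel is 'a' or 'e' add -en; stems whose last vowel is 'o' or 'u' insert -ak- after the first vowel.
So behinpih → beashinpih.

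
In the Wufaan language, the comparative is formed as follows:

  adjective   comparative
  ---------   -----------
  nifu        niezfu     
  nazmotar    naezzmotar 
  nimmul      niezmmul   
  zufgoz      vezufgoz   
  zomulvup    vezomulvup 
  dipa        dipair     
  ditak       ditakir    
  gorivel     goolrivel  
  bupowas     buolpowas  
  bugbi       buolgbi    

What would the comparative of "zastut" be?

vezastut

nimmul and gorivel both end in -l yet inflect differently (niezmmul, goolrivel), so the final letter is not what conditions the rule; the first letter is.
"zastut" begins with z-. The stems beginning with z- (zufgoz → vezufgoz, zomulvup → vezomulvup) add the prefix ve-.
The other patterns: stems beginning with n- insert -ez- after the first vowel; stems beginning with d- add -ir; stems beginning with b- or g- insert -ol- after the first vowel.
So zastut → vezastut.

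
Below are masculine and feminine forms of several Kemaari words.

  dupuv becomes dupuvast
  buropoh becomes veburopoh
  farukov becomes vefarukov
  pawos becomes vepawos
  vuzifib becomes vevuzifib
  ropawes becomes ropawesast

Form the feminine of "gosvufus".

gosvufusast

ropawes and pawos both end in -s yet inflect differently (ropawesast, vepawos), so the final letter is not what conditions the rule; the last vowel is.
"gosvufus" has last vowel 'u'. The one such stem in the data (dupuv → dupuvast) adds -ast, so the same rule applies.
The other pattern: stems whose last vowel is 'i' or 'o' add the prefix ve-.
So gosvufus → gosvufusast.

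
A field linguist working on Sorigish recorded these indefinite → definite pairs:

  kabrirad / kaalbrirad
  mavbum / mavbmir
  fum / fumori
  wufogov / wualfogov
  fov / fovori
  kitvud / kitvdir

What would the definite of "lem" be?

"lem" has 1 vowel. The stems with 1 vowel (fum → fumori, fov → fovori) add -ori.
The other patterns: stems with 2 vowels delete the last vowel and add -ir; stems with 3 vowels insert -al- after the first vowel.
So lem → lemori.

lemori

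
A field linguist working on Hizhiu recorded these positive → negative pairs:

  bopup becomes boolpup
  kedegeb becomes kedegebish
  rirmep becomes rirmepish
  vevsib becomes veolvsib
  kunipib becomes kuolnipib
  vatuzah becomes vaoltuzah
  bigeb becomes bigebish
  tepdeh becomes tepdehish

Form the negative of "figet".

figetish

tepdeh and vatuzah both end in -h yet inflect differently (tepdehish, vaoltuzah), so the final letter is not what conditions the rule; the last vowel is.
"figet" has last vowel 'e'. The stems whose last vowel is 'e' (kedegeb → kedegebish, bigeb → bigebish, rirmep → rirmepish) add -ish.
So figet → figetish.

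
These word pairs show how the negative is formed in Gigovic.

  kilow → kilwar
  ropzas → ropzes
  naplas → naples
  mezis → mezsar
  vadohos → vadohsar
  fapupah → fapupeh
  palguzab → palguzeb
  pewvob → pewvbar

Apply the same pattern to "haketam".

palguzab and pewvob both end in -b yet inflect differently (palguzeb, pewvbar), so the final letter is not what conditions the rule; the last vowel is.
"haketam" has last vowel 'a'. The stems whose last vowel is 'a' (palguzab → palguzeb, ropzas → ropzes, naplas → naples) change the last vowel to 'e'.
The other pattern: stems whose last vowel is 'i' or 'o' delete the last vowel and add -ar.
So haketam → haketem.

haketem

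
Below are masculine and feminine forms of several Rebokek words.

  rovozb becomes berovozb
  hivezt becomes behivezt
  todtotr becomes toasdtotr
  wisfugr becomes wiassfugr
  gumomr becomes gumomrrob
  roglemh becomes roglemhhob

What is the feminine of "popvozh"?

bepopvozh

todtotr and gumomr both end in -r yet inflect differently (toasdtotr, gumomrrob), so the final letter is not what conditions the rule; the second-to-last letter is.
"popvozh" has second-to-last letter 'z'. The stems whose second-to-last letter is 'z' (rovozb → berovozb, hivezt → behivezt) add the prefix be-.
So popvozh → bepopvozh.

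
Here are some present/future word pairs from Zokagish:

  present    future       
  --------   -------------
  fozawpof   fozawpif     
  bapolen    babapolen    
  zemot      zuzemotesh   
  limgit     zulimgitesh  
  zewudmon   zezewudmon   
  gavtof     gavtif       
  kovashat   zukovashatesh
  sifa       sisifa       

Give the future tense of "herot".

zuherotesh

fozawpof and zemot both have last vowel 'o' yet inflect differently (fozawpif, zuzemotesh), so the last vowel is not what conditions the rule; the final letter is.
"herot" ends in -t. The stems ending in -t (limgit → zulimgitesh, zemot → zuzemotesh, kovashat → zukovashatesh) add zu- … -esh around the stem.
The other patterns: stems ending in -f change the last vowel to 'i'; stems ending in -a or -n repeat the first consonant+vowel as a prefix.
So herot → zuherotesh.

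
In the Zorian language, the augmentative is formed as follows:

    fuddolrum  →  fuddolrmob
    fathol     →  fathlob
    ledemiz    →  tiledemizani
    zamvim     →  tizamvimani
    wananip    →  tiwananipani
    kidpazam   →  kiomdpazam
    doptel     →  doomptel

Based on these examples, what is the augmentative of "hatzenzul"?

fuddolrum and zamvim both end in -m yet inflect differently (fuddolrmob, tizamvimani), so the final letter is not what conditions the rule; the last vowel is.
"hatzenzul" has last vowel 'u'. The one such stem in the data (fuddolrum → fuddolrmob) deletes the last vowel and adds -ob (as does fathol), so the same rule applies.
So hatzenzul → hatzenzlob.

hatzenzlob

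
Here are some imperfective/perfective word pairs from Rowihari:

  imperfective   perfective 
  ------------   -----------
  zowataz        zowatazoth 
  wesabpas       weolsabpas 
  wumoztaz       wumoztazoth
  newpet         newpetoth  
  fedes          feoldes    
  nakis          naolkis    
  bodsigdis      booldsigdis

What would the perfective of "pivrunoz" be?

fedes and newpet both have last vowel 'e' yet inflect differently (feoldes, newpetoth), so the last vowel is not what conditions the rule; the final letter is.
"pivrunoz" ends in -z. The stems ending in -z (wumoztaz → wumoztazoth, zowataz → zowatazoth) add -oth.
So pivrunoz → pivrunozoth.

pivrunozoth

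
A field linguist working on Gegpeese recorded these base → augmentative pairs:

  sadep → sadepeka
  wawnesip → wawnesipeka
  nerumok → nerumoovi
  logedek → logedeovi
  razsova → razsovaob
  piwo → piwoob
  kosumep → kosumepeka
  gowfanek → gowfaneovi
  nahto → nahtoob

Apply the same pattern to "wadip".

"wadip" ends in -p. The stems ending in -p (kosumep → kosumepeka, sadep → sadepeka, wawnesip → wawnesipeka) add -eka.
The other patterns: stems ending in -k drop the final letter and add -ovi; stems ending in -a or -o add -ob.
So wadip → wadipeka.

wadipeka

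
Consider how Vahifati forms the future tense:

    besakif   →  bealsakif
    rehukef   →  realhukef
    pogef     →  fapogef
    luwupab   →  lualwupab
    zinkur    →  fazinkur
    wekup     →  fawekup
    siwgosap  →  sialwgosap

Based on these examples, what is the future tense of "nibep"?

fanibep

"nibep" has 2 vowels. The stems with 2 vowels (pogef → fapogef, wekup → fawekup, zinkur → fazinkur) add the prefix fa-.
The other pattern: stems with 3 vowels insert -al- after the first vowel.
So nibep → fanibep.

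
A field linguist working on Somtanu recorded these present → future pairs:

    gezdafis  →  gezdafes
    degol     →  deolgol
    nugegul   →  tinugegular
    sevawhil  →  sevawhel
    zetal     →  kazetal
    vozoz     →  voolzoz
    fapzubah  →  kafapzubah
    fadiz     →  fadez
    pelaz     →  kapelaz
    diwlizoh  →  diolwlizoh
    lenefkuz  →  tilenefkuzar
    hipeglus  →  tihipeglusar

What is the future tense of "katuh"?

tikatuhar

"katuh" has last vowel 'u'. The stems whose last vowel is 'u' (lenefkuz → tilenefkuzar, hipeglus → tihipeglusar, nugegul → tinugegular) add ti- … -ar around the stem.
The other patterns: stems whose last vowel is 'a' add the prefix ka-; stems whose last vowel is 'o' insert -ol- after the first vowel; stems whose last vowel is 'i' change the last vowel to 'e'.
So katuh → tikatuhar.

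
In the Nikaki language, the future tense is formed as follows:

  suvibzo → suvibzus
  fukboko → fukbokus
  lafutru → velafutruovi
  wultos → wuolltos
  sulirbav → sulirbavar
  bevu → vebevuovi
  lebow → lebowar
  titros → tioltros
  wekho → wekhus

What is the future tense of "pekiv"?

wekho and wultos both have last vowel 'o' yet inflect differently (wekhus, wuolltos), so the last vowel is not what conditions the rule; the final letter is.
"pekiv" ends in -v. The one such stem in the data (sulirbav → sulirbavar) adds -ar, so the same rule applies.
The other patterns: stems ending in -u add ve- … -ovi around the stem; stems ending in -o drop the final letter and add -us; stems ending in -s insert -ol- after the first vowel.
So pekiv → pekivar.

pekivar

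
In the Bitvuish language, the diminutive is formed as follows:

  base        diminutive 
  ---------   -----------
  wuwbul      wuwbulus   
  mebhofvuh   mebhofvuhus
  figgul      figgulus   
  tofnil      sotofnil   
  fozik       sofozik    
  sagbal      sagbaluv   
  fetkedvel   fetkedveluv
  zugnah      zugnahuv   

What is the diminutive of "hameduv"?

wuwbul and tofnil both end in -l yet inflect differently (wuwbulus, sotofnil), so the final letter is not what conditions the rule; the last vowel is.
"hameduv" has last vowel 'u'. The stems whose last vowel is 'u' (wuwbul → wuwbulus, mebhofvuh → mebhofvuhus, figgul → figgulus) add -us.
The other patterns: stems whose last vowel is 'i' add the prefix so-; stems whose last vowel is 'a' or 'e' add -uv.
So hameduv → hameduvus.

hameduvus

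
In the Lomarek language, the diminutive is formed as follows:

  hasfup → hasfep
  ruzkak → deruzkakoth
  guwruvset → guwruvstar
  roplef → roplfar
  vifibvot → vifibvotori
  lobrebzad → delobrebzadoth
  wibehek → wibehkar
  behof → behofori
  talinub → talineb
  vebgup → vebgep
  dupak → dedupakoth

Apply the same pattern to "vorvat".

devorvatoth

behof and roplef both end in -f yet inflect differently (behofori, roplfar), so the final letter is not what conditions the rule; the last vowel is.
"vorvat" has last vowel 'a'. The stems whose last vowel is 'a' (ruzkak → deruzkakoth, lobrebzad → delobrebzadoth, dupak → dedupakoth) add de- … -oth around the stem.
So vorvat → devorvatoth.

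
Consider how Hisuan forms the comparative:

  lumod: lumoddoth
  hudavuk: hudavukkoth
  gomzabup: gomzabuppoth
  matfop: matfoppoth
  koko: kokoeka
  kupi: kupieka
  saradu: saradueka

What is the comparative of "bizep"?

lumod and koko both have last vowel 'o' yet inflect differently (lumoddoth, kokoeka), so the last vowel is not what conditions the rule; whether the stem ends in a vowel or a consonant is.
"bizep" ends in a consonant. The stems ending in a consonant (lumod → lumoddoth, hudavuk → hudavukkoth, gomzabup → gomzabuppoth) double the final consonant and add -oth.
The other pattern: stems ending in a vowel add -eka.
So bizep → bizeppoth.

bizeppoth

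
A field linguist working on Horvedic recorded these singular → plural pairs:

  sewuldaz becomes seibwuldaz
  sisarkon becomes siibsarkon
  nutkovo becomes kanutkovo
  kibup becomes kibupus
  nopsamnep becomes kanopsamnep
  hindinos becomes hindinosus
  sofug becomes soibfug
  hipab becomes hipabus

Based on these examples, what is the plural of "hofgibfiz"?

nopsamnep and kibup both end in -p yet inflect differently (kanopsamnep, kibupus), so the final letter is not what conditions the rule; the first letter is.
"hofgibfiz" begins with h-. The stems beginning with h- (hipab → hipabus, hindinos → hindinosus) add -us.
The other patterns: stems beginning with s- insert -ib- after the first vowel; stems beginning with n- add the prefix ka-.
So hofgibfiz → hofgibfizus.

hofgibfizus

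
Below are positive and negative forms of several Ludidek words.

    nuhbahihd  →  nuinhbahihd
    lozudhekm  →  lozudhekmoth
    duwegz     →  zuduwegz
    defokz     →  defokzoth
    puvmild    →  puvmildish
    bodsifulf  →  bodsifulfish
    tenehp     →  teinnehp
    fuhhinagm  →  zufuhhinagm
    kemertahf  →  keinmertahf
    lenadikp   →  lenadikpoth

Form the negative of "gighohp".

"gighohp" has second-to-last letter 'h'. The stems whose second-to-last letter is 'h' (nuhbahihd → nuinhbahihd, kemertahf → keinmertahf, tenehp → teinnehp) insert -in- after the first vowel.
So gighohp → giinghohp.

giinghohp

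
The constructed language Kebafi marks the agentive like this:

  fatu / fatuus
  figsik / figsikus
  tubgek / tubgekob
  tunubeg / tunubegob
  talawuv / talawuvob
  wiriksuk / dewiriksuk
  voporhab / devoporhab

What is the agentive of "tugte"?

"tugte" begins with t-. The stems beginning with t- (tubgek → tubgekob, tunubeg → tunubegob, talawuv → talawuvob) add -ob.
So tugte → tugteob.

tugteob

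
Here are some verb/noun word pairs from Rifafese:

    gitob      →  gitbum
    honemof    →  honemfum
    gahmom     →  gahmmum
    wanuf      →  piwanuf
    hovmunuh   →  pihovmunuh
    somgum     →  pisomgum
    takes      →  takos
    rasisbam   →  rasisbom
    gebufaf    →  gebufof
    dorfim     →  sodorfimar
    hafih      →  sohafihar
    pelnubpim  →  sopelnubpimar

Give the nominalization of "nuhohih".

sonuhohihar

"nuhohih" has last vowel 'i'. The stems whose last vowel is 'i' (dorfim → sodorfimar, hafih → sohafihar, pelnubpim → sopelnubpimar) add so- … -ar around the stem.
The other patterns: stems whose last vowel is 'o' delete the last vowel and add -um; stems whose last vowel is 'u' add the prefix pi-; stems whose last vowel is 'a' or 'e' change the last vowel to 'o'.
So nuhohih → sonuhohihar.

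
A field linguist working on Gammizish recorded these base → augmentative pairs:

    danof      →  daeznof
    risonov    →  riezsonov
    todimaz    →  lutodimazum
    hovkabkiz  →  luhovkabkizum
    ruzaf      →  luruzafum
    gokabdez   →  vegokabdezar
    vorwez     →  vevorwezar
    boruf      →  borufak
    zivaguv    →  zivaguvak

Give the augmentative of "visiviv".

danof and ruzaf both end in -f yet inflect differently (daeznof, luruzafum), so the final letter is not what conditions the rule; the last vowel is.
"visiviv" has last vowel 'i'. The one such stem in the data (hovkabkiz → luhovkabkizum) adds lu- … -um around the stem, so the same rule applies.
The other patterns: stems whose last vowel is 'o' insert -ez- after the first vowel; stems whose last vowel is 'e' add ve- … -ar around the stem; stems whose last vowel is 'u' add -ak.
So visiviv → luvisivivum.

luvisivivum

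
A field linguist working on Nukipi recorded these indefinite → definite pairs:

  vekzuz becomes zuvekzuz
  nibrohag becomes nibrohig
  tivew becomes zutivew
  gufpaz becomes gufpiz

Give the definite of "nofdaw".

gufpaz and vekzuz both end in -z yet inflect differently (gufpiz, zuvekzuz), so the final letter is not what conditions the rule; the last vowel is.
"nofdaw" has last vowel 'a'. The stems whose last vowel is 'a' (gufpaz → gufpiz, nibrohag → nibrohig) change the last vowel to 'i'.
So nofdaw → nofdiw.

nofdiw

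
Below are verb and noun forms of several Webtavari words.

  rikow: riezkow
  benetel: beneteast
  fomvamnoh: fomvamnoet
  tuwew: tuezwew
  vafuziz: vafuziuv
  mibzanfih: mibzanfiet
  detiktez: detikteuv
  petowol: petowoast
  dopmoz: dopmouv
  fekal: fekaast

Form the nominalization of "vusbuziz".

vusbuziuv

benetel and detiktez both have last vowel 'e' yet inflect differently (beneteast, detikteuv), so the last vowel is not what conditions the rule; the final letter is.
"vusbuziz" ends in -z. The stems ending in -z (vafuziz → vafuziuv, detiktez → detikteuv, dopmoz → dopmouv) drop the final letter and add -uv.
So vusbuziz → vusbuziuv.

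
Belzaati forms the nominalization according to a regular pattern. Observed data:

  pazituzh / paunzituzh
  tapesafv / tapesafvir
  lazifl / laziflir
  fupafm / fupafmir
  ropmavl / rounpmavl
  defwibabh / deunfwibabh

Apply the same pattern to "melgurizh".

meunlgurizh

lazifl and ropmavl both end in -l yet inflect differently (laziflir, rounpmavl), so the final letter is not what conditions the rule; the second-to-last letter is.
"melgurizh" has second-to-last letter 'z'. The one such stem in the data (pazituzh → paunzituzh) inserts -un- after the first vowel (as do defwibabh, ropmavl), so the same rule applies.
The other pattern: stems whose second-to-last letter is 'f' add -ir.
So melgurizh → meunlgurizh.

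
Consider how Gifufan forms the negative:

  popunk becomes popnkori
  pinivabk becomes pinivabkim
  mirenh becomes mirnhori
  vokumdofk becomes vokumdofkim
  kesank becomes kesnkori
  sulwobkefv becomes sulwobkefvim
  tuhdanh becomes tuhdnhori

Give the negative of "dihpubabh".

kesank and vokumdofk both end in -k yet inflect differently (kesnkori, vokumdofkim), so the final letter is not what conditions the rule; the second-to-last letter is.
"dihpubabh" has second-to-last letter 'b'. The one such stem in the data (pinivabk → pinivabkim) adds -im, so the same rule applies.
So dihpubabh → dihpubabhim.

dihpubabhim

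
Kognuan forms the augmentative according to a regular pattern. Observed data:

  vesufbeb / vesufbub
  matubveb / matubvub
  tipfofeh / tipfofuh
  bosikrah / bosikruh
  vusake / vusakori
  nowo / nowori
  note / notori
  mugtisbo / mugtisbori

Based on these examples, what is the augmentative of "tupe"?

vesufbeb and vusake both have last vowel 'e' yet inflect differently (vesufbub, vusakori), so the last vowel is not what conditions the rule; whether the stem ends in a vowel or a consonant is.
"tupe" ends in a vowel. The stems ending in a vowel (vusake → vusakori, nowo → nowori, note → notori) drop the final letter and add -ori.
The other pattern: stems ending in a consonant change the last vowel to 'u'.
So tupe → tupori.

tupori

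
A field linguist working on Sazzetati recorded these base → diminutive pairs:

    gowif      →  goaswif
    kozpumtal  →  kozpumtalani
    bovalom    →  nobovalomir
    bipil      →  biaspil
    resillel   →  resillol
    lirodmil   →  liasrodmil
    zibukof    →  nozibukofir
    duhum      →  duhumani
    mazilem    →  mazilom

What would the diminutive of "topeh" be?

topoh

"topeh" has last vowel 'e'. The stems whose last vowel is 'e' (mazilem → mazilom, resillel → resillol) change the last vowel to 'o'.
The other patterns: stems whose last vowel is 'o' add no- … -ir around the stem; stems whose last vowel is 'a' or 'u' add -ani; stems whose last vowel is 'i' insert -as- after the first vowel.
So topeh → topoh.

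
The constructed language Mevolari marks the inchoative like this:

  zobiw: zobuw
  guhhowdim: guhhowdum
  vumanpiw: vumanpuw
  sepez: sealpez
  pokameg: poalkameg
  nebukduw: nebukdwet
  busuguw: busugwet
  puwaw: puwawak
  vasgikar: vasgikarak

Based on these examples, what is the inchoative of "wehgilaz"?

wehgilazak

zobiw and nebukduw both end in -w yet inflect differently (zobuw, nebukdwet), so the final letter is not what conditions the rule; the last vowel is.
"wehgilaz" has last vowel 'a'. The stems whose last vowel is 'a' (puwaw → puwawak, vasgikar → vasgikarak) add -ak.
The other patterns: stems whose last vowel is 'i' change the last vowel to 'u'; stems whose last vowel is 'e' insert -al- after the first vowel; stems whose last vowel is 'u' delete the last vowel and add -et.
So wehgilaz → wehgilazak.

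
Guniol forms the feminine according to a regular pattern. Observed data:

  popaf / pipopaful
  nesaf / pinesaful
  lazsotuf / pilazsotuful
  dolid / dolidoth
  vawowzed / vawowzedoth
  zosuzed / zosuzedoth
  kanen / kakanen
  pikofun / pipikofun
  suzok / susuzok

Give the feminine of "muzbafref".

pimuzbafreful

vawowzed and kanen both have last vowel 'e' yet inflect differently (vawowzedoth, kakanen), so the last vowel is not what conditions the rule; the final letter is.
"muzbafref" ends in -f. The stems ending in -f (popaf → pipopaful, nesaf → pinesaful, lazsotuf → pilazsotuful) add pi- … -ul around the stem.
So muzbafref → pimuzbafreful.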